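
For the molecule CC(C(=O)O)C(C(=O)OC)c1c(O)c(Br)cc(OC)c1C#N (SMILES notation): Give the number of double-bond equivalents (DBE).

Molecular formula: C14H14BrNO6.
DoU = (2C + 2 + N − H − X) / 2, where X is the halogen count and O/S are ignored.
    = (2·14 + 2 + 1 − 14 − 1) / 2 = 16 / 2 = 8.

8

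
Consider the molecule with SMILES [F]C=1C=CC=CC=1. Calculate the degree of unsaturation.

Degree of unsaturation = (number of rings) + (number of π bonds).
Ring closures in the SMILES: 1.
π bonds: 3 double bonds (each 1 DoU) → 3 DoU from unsaturation.
Total DoU = 1 + 3 = 4.

4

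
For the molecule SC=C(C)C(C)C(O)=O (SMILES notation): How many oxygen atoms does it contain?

Scan the SMILES for O atoms (remember two-letter symbols like Cl and Br are single atoms).
Oxygen count: 2.

2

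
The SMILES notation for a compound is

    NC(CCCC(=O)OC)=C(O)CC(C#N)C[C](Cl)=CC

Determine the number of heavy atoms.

20

Every atom symbol written in the SMILES (organic subset) is one heavy atom; implicit H are not written.
Heavy atoms by element → C:14, Cl:1, N:2, O:3.
Total: 20.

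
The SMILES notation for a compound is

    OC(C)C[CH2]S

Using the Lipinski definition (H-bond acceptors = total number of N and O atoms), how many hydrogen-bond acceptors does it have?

N atoms: 0; O atoms: 1.
Lipinski HBA = 0 + 1 = 1.

1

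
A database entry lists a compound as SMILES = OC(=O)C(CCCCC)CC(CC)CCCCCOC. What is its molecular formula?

Walk through each heavy atom and fill implicit hydrogens from standard valence (C 4, N 3, O 2, S 2, halogen 1):
  atom 1: O, bond orders sum to 1 (valence 2) → 1 H
  atom 2: C, bond orders sum to 4 (valence 4) → 0 H
  atom 3: O, bond orders sum to 2 (valence 2) → 0 H
  atom 4: C, bond orders sum to 3 (valence 4) → 1 H
  atom 5: C, bond orders sum to 2 (valence 4) → 2 H
  atom 6: C, bond orders sum to 2 (valence 4) → 2 H
  atom 7: C, bond orders sum to 2 (valence 4) → 2 H
  atom 8: C, bond orders sum to 2 (valence 4) → 2 H
  atom 9: C, bond orders sum to 1 (valence 4) → 3 H
  atom 10: C, bond orders sum to 2 (valence 4) → 2 H
  atom 11: C, bond orders sum to 3 (valence 4) → 1 H
  atom 12: C, bond orders sum to 2 (valence 4) → 2 H
  atom 13: C, bond orders sum to 1 (valence 4) → 3 H
  atom 14: C, bond orders sum to 2 (valence 4) → 2 H
  atom 15: C, bond orders sum to 2 (valence 4) → 2 H
  atom 16: C, bond orders sum to 2 (valence 4) → 2 H
  atom 17: C, bond orders sum to 2 (valence 4) → 2 H
  atom 18: C, bond orders sum to 2 (valence 4) → 2 H
  atom 19: O, bond orders sum to 2 (valence 2) → 0 H
  atom 20: C, bond orders sum to 1 (valence 4) → 3 H
Totals → C:17, H:34, O:3.
In Hill order: C17H34O3.

C17H34O3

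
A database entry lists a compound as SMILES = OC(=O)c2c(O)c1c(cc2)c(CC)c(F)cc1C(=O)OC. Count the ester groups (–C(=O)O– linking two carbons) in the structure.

The ester motif appears at heavy-atom position 18 in the SMILES.
Other groups present: 1 carboxylic acid, 1 hydroxyl.
Ester count: 1.

1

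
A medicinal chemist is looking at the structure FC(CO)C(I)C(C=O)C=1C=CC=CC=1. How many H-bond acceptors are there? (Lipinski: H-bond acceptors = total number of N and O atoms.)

2

N atoms: 0; O atoms: 2.
Lipinski HBA = 0 + 2 = 2.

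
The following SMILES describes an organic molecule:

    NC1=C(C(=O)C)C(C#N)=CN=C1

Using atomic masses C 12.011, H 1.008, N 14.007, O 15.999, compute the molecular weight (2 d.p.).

161.16 g/mol

First, the molecular formula is C8H7N3O (counting implicit H from valence).
  C: 8 × 12.011 = 96.088
  H: 7 × 1.008 = 7.056
  N: 3 × 14.007 = 42.021
  O: 1 × 15.999 = 15.999
Sum: 8×12.011 + 7×1.008 + 3×14.007 + 1×15.999 = 161.164 → 161.16 g/mol.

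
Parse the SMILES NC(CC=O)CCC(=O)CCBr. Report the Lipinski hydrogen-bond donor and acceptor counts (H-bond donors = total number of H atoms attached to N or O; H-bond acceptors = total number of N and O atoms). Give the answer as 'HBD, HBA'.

Donors: find every N or O and count the H atoms it carries.
  atom 1 (N): bond orders sum to 1 → 2 H
  atom 5 (O): bond orders sum to 2 → 0 H
  atom 9 (O): bond orders sum to 2 → 0 H
Lipinski HBD = 2.
Acceptors: N atoms = 1, O atoms = 2 → HBA = 3.

2, 3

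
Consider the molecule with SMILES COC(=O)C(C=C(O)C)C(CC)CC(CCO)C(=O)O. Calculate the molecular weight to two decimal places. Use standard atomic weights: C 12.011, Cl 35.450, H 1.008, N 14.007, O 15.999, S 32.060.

First, the molecular formula is C14H24O6 (counting implicit H from valence).
  C: 14 × 12.011 = 168.154
  H: 24 × 1.008 = 24.192
  O: 6 × 15.999 = 95.994
Sum: 14×12.011 + 24×1.008 + 6×15.999 = 288.340 → 288.34 g/mol.

288.34 g/mol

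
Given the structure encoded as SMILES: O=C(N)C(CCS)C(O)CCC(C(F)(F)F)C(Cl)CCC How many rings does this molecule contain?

0

In SMILES, each pair of matching ring-closure digits denotes one ring-closing bond; the number of such bonds equals the number of independent rings.
Ring-closure bonds here: 0.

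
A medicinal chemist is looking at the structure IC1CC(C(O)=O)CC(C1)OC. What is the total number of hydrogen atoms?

Walk through each heavy atom and fill implicit hydrogens from standard valence (C 4, N 3, O 2, S 2, halogen 1):
  atom 1: I (halogen, monovalent) → 0 H
  atom 2: C, bond orders sum to 3 (valence 4) → 1 H
  atom 3: C, bond orders sum to 2 (valence 4) → 2 H
  atom 4: C, bond orders sum to 3 (valence 4) → 1 H
  atom 5: C, bond orders sum to 4 (valence 4) → 0 H
  atom 6: O, bond orders sum to 1 (valence 2) → 1 H
  atom 7: O, bond orders sum to 2 (valence 2) → 0 H
  atom 8: C, bond orders sum to 2 (valence 4) → 2 H
  atom 9: C, bond orders sum to 3 (valence 4) → 1 H
  atom 10: C, bond orders sum to 2 (valence 4) → 2 H
  atom 11: O, bond orders sum to 2 (valence 2) → 0 H
  atom 12: C, bond orders sum to 1 (valence 4) → 3 H
Total hydrogens: 13.

13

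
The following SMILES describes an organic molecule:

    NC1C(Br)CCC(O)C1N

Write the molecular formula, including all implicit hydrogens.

C6H13BrN2O

Walk through each heavy atom and fill implicit hydrogens from standard valence (C 4, N 3, O 2, S 2, halogen 1):
  atom 1: N, bond orders sum to 1 (valence 3) → 2 H
  atom 2: C, bond orders sum to 3 (valence 4) → 1 H
  atom 3: C, bond orders sum to 3 (valence 4) → 1 H
  atom 4: Br (halogen, monovalent) → 0 H
  atom 5: C, bond orders sum to 2 (valence 4) → 2 H
  atom 6: C, bond orders sum to 2 (valence 4) → 2 H
  atom 7: C, bond orders sum to 3 (valence 4) → 1 H
  atom 8: O, bond orders sum to 1 (valence 2) → 1 H
  atom 9: C, bond orders sum to 3 (valence 4) → 1 H
  atom 10: N, bond orders sum to 1 (valence 3) → 2 H
Totals → C:6, H:13, Br:1, N:2, O:1.
In Hill order: C6H13BrN2O.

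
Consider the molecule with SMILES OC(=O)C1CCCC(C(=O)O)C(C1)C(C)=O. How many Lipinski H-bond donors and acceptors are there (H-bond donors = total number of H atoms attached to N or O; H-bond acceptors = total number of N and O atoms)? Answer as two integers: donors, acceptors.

2, 5

Donors: find every N or O and count the H atoms it carries.
  atom 1 (O): bond orders sum to 1 → 1 H
  atom 3 (O): bond orders sum to 2 → 0 H
  atom 10 (O): bond orders sum to 2 → 0 H
  atom 11 (O): bond orders sum to 1 → 1 H
  atom 16 (O): bond orders sum to 2 → 0 H
Lipinski HBD = 2.
Acceptors: N atoms = 0, O atoms = 5 → HBA = 5.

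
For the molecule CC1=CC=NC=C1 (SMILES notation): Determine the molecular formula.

C6H7N

Walk through each heavy atom and fill implicit hydrogens from standard valence (C 4, N 3, O 2, S 2, halogen 1):
  atom 1: C, bond orders sum to 1 (valence 4) → 3 H
  atom 2: C, bond orders sum to 4 (valence 4) → 0 H
  atom 3: C, bond orders sum to 3 (valence 4) → 1 H
  atom 4: C, bond orders sum to 3 (valence 4) → 1 H
  atom 5: N, bond orders sum to 3 (valence 3) → 0 H
  atom 6: C, bond orders sum to 3 (valence 4) → 1 H
  atom 7: C, bond orders sum to 3 (valence 4) → 1 H
Totals → C:6, H:7, N:1.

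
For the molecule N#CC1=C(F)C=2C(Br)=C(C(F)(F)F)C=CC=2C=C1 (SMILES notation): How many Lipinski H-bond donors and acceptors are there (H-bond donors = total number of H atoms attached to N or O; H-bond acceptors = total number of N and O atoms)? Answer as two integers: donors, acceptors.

Donors: find every N or O and count the H atoms it carries.
  atom 1 (N): bond orders sum to 3 → 0 H
Lipinski HBD = 0.
Acceptors: N atoms = 1, O atoms = 0 → HBA = 1.

0, 1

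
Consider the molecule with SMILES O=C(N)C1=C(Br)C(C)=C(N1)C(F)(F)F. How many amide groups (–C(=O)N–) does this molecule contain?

1

The amide motif appears at heavy-atom position 2 in the SMILES.
Amide count: 1.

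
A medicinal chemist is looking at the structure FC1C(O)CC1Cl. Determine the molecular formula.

C4H6ClFO

Walk through each heavy atom and fill implicit hydrogens from standard valence (C 4, N 3, O 2, S 2, halogen 1):
  atom 1: F (halogen, monovalent) → 0 H
  atom 2: C, bond orders sum to 3 (valence 4) → 1 H
  atom 3: C, bond orders sum to 3 (valence 4) → 1 H
  atom 4: O, bond orders sum to 1 (valence 2) → 1 H
  atom 5: C, bond orders sum to 2 (valence 4) → 2 H
  atom 6: C, bond orders sum to 3 (valence 4) → 1 H
  atom 7: Cl (halogen, monovalent) → 0 H
Totals → C:4, H:6, Cl:1, F:1, O:1.
In Hill order: C4H6ClFO.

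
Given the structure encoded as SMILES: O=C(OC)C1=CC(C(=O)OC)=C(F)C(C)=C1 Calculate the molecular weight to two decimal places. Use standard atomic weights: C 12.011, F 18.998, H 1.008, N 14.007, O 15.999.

226.20 g/mol

First, the molecular formula is C11H11FO4 (counting implicit H from valence).
  C: 11 × 12.011 = 132.121
  F: 1 × 18.998 = 18.998
  H: 11 × 1.008 = 11.088
  O: 4 × 15.999 = 63.996
Sum: 11×12.011 + 1×18.998 + 11×1.008 + 4×15.999 = 226.203 → 226.20 g/mol.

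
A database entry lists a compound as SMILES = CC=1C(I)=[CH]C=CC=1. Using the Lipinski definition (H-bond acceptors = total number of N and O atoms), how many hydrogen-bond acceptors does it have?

0

N atoms: 0; O atoms: 0.
Lipinski HBA = 0 + 0 = 0.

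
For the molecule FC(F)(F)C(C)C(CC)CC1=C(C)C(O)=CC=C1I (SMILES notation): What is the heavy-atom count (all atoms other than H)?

Every atom symbol written in the SMILES (organic subset) is one heavy atom; implicit H are not written.
Heavy atoms by element → C:14, F:3, I:1, O:1.
Total: 19.

19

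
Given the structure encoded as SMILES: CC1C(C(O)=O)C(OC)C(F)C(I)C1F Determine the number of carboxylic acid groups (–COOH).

The carboxylic acid motif appears at heavy-atom position 4 in the SMILES.
Other groups present: 1 ether.
Carboxylic acid count: 1.

1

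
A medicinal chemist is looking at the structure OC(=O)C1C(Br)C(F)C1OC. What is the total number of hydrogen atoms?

Walk through each heavy atom and fill implicit hydrogens from standard valence (C 4, N 3, O 2, S 2, halogen 1):
  atom 1: O, bond orders sum to 1 (valence 2) → 1 H
  atom 2: C, bond orders sum to 4 (valence 4) → 0 H
  atom 3: O, bond orders sum to 2 (valence 2) → 0 H
  atom 4: C, bond orders sum to 3 (valence 4) → 1 H
  atom 5: C, bond orders sum to 3 (valence 4) → 1 H
  atom 6: Br (halogen, monovalent) → 0 H
  atom 7: C, bond orders sum to 3 (valence 4) → 1 H
  atom 8: F (halogen, monovalent) → 0 H
  atom 9: C, bond orders sum to 3 (valence 4) → 1 H
  atom 10: O, bond orders sum to 2 (valence 2) → 0 H
  atom 11: C, bond orders sum to 1 (valence 4) → 3 H
Total hydrogens: 8.

8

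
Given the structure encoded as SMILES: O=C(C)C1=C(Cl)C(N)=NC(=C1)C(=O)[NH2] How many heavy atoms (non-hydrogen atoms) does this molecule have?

Every atom symbol written in the SMILES (organic subset) is one heavy atom; implicit H are not written.
Heavy atoms by element → C:8, Cl:1, N:3, O:2.
Total: 14.

14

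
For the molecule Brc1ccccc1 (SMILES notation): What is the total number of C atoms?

Count every carbon token in the SMILES (each C, including those in ring-closure positions and inside branches).
Carbon count: 6.

6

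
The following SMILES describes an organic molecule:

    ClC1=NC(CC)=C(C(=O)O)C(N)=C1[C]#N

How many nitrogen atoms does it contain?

3

Scan the SMILES for N atoms (remember two-letter symbols like Cl and Br are single atoms).
Nitrogen count: 3.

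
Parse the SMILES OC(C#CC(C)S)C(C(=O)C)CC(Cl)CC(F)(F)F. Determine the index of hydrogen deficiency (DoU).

Degree of unsaturation = (number of rings) + (number of π bonds).
Ring closures in the SMILES: 0.
π bonds: 1 double bond (each 1 DoU), 1 triple bond (each 2 DoU) → 3 DoU from unsaturation.
Total DoU = 0 + 3 = 3.

3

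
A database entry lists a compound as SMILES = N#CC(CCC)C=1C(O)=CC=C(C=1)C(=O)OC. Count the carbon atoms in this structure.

Count every carbon token in the SMILES (each C, including those in ring-closure positions and inside branches).
Carbon count: 13.

13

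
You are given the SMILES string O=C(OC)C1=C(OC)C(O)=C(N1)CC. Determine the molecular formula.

C9H13NO4

Walk through each heavy atom and fill implicit hydrogens from standard valence (C 4, N 3, O 2, S 2, halogen 1):
  atom 1: O, bond orders sum to 2 (valence 2) → 0 H
  atom 2: C, bond orders sum to 4 (valence 4) → 0 H
  atom 3: O, bond orders sum to 2 (valence 2) → 0 H
  atom 4: C, bond orders sum to 1 (valence 4) → 3 H
  atom 5: C, bond orders sum to 4 (valence 4) → 0 H
  atom 6: C, bond orders sum to 4 (valence 4) → 0 H
  atom 7: O, bond orders sum to 2 (valence 2) → 0 H
  atom 8: C, bond orders sum to 1 (valence 4) → 3 H
  atom 9: C, bond orders sum to 4 (valence 4) → 0 H
  atom 10: O, bond orders sum to 1 (valence 2) → 1 H
  atom 11: C, bond orders sum to 4 (valence 4) → 0 H
  atom 12: N, bond orders sum to 2 (valence 3) → 1 H
  atom 13: C, bond orders sum to 2 (valence 4) → 2 H
  atom 14: C, bond orders sum to 1 (valence 4) → 3 H
Totals → C:9, H:13, N:1, O:4.
In Hill order: C9H13NO4.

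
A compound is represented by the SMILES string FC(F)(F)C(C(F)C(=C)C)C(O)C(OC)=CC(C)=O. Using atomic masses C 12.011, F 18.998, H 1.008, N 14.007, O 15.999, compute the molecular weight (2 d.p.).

284.25 g/mol

First, the molecular formula is C12H16F4O3 (counting implicit H from valence).
  C: 12 × 12.011 = 144.132
  F: 4 × 18.998 = 75.992
  H: 16 × 1.008 = 16.128
  O: 3 × 15.999 = 47.997
Sum: 12×12.011 + 4×18.998 + 16×1.008 + 3×15.999 = 284.249 → 284.25 g/mol.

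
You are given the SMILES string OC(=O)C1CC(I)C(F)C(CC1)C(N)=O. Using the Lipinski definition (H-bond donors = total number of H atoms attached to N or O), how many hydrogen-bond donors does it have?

Donors: find every N or O and count the H atoms it carries.
  atom 1 (O): bond orders sum to 1 → 1 H
  atom 3 (O): bond orders sum to 2 → 0 H
  atom 14 (N): bond orders sum to 1 → 2 H
  atom 15 (O): bond orders sum to 2 → 0 H
Lipinski HBD = 3.

3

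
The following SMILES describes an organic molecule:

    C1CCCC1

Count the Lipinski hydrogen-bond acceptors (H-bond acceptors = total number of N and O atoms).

N atoms: 0; O atoms: 0.
Lipinski HBA = 0 + 0 = 0.

0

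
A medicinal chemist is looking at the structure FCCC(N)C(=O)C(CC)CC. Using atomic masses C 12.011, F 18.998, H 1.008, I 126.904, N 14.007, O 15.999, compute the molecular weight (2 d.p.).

175.25 g/mol

First, the molecular formula is C9H18FNO (counting implicit H from valence).
  C: 9 × 12.011 = 108.099
  F: 1 × 18.998 = 18.998
  H: 18 × 1.008 = 18.144
  N: 1 × 14.007 = 14.007
  O: 1 × 15.999 = 15.999
Sum: 9×12.011 + 1×18.998 + 18×1.008 + 1×14.007 + 1×15.999 = 175.247 → 175.25 g/mol.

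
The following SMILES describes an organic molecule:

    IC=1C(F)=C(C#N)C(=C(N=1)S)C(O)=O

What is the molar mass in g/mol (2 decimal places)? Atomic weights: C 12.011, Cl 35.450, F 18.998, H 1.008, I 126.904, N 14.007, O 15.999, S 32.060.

324.07 g/mol

First, the molecular formula is C7H2FIN2O2S (counting implicit H from valence).
  C: 7 × 12.011 = 84.077
  F: 1 × 18.998 = 18.998
  H: 2 × 1.008 = 2.016
  I: 1 × 126.904 = 126.904
  N: 2 × 14.007 = 28.014
  O: 2 × 15.999 = 31.998
  S: 1 × 32.060 = 32.060
Sum: 7×12.011 + 1×18.998 + 2×1.008 + 1×126.904 + 2×14.007 + 2×15.999 + 1×32.060 = 324.067 → 324.07 g/mol.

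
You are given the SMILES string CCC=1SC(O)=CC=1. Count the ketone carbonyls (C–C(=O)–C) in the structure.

0

Scan the SMILES for the ketone motif — none present.
Groups that are present: 1 hydroxyl.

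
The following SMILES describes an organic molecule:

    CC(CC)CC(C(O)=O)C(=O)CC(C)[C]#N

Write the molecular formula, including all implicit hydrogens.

C12H19NO3

Walk through each heavy atom and fill implicit hydrogens from standard valence (C 4, N 3, O 2, S 2, halogen 1):
  atom 1: C, bond orders sum to 1 (valence 4) → 3 H
  atom 2: C, bond orders sum to 3 (valence 4) → 1 H
  atom 3: C, bond orders sum to 2 (valence 4) → 2 H
  atom 4: C, bond orders sum to 1 (valence 4) → 3 H
  atom 5: C, bond orders sum to 2 (valence 4) → 2 H
  atom 6: C, bond orders sum to 3 (valence 4) → 1 H
  atom 7: C, bond orders sum to 4 (valence 4) → 0 H
  atom 8: O, bond orders sum to 1 (valence 2) → 1 H
  atom 9: O, bond orders sum to 2 (valence 2) → 0 H
  atom 10: C, bond orders sum to 4 (valence 4) → 0 H
  atom 11: O, bond orders sum to 2 (valence 2) → 0 H
  atom 12: C, bond orders sum to 2 (valence 4) → 2 H
  atom 13: C, bond orders sum to 3 (valence 4) → 1 H
  atom 14: C, bond orders sum to 1 (valence 4) → 3 H
  atom 15: C with explicit H count 0
  atom 16: N, bond orders sum to 3 (valence 3) → 0 H
Totals → C:12, H:19, N:1, O:3.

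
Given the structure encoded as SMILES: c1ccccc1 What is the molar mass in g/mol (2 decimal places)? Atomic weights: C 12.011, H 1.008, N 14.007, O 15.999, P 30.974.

78.11 g/mol

First, the molecular formula is C6H6 (counting implicit H from valence).
  C: 6 × 12.011 = 72.066
  H: 6 × 1.008 = 6.048
Sum: 6×12.011 + 6×1.008 = 78.114 → 78.11 g/mol.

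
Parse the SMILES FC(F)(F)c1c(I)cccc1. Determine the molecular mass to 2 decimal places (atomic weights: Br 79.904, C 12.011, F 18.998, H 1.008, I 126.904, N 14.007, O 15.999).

272.01 g/mol

First, the molecular formula is C7H4F3I (counting implicit H from valence).
  C: 7 × 12.011 = 84.077
  F: 3 × 18.998 = 56.994
  H: 4 × 1.008 = 4.032
  I: 1 × 126.904 = 126.904
Sum: 7×12.011 + 3×18.998 + 4×1.008 + 1×126.904 = 272.007 → 272.01 g/mol.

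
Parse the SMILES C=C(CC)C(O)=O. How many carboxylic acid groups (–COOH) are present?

The carboxylic acid motif appears at heavy-atom position 5 in the SMILES.
Other groups present: 1 alkene.
Carboxylic acid count: 1.

1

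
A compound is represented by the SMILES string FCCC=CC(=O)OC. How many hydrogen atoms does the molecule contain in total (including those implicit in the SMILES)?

Walk through each heavy atom and fill implicit hydrogens from standard valence (C 4, N 3, O 2, S 2, halogen 1):
  atom 1: F (halogen, monovalent) → 0 H
  atom 2: C, bond orders sum to 2 (valence 4) → 2 H
  atom 3: C, bond orders sum to 2 (valence 4) → 2 H
  atom 4: C, bond orders sum to 3 (valence 4) → 1 H
  atom 5: C, bond orders sum to 3 (valence 4) → 1 H
  atom 6: C, bond orders sum to 4 (valence 4) → 0 H
  atom 7: O, bond orders sum to 2 (valence 2) → 0 H
  atom 8: O, bond orders sum to 2 (valence 2) → 0 H
  atom 9: C, bond orders sum to 1 (valence 4) → 3 H
Total hydrogens: 9.

9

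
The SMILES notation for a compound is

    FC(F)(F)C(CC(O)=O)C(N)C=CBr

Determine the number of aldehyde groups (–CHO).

Scan the SMILES for the aldehyde motif — none present.
Groups that are present: 1 alkene, 1 carboxylic acid, 1 primary amine.

0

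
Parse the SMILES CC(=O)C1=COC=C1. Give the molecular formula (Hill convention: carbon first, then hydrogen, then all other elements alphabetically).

Walk through each heavy atom and fill implicit hydrogens from standard valence (C 4, N 3, O 2, S 2, halogen 1):
  atom 1: C, bond orders sum to 1 (valence 4) → 3 H
  atom 2: C, bond orders sum to 4 (valence 4) → 0 H
  atom 3: O, bond orders sum to 2 (valence 2) → 0 H
  atom 4: C, bond orders sum to 4 (valence 4) → 0 H
  atom 5: C, bond orders sum to 3 (valence 4) → 1 H
  atom 6: O, bond orders sum to 2 (valence 2) → 0 H
  atom 7: C, bond orders sum to 3 (valence 4) → 1 H
  atom 8: C, bond orders sum to 3 (valence 4) → 1 H
Totals → C:6, H:6, O:2.

C6H6O2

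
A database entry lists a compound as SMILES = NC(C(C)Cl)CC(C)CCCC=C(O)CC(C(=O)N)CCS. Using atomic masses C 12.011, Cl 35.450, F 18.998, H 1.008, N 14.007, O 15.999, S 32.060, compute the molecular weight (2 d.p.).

350.95 g/mol

First, the molecular formula is C16H31ClN2O2S (counting implicit H from valence).
  C: 16 × 12.011 = 192.176
  Cl: 1 × 35.450 = 35.450
  H: 31 × 1.008 = 31.248
  N: 2 × 14.007 = 28.014
  O: 2 × 15.999 = 31.998
  S: 1 × 32.060 = 32.060
Sum: 16×12.011 + 1×35.450 + 31×1.008 + 2×14.007 + 2×15.999 + 1×32.060 = 350.946 → 350.95 g/mol.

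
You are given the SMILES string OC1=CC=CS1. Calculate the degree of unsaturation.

Degree of unsaturation = (number of rings) + (number of π bonds).
Ring closures in the SMILES: 1.
π bonds: 2 double bonds (each 1 DoU) → 2 DoU from unsaturation.
Total DoU = 1 + 2 = 3.

3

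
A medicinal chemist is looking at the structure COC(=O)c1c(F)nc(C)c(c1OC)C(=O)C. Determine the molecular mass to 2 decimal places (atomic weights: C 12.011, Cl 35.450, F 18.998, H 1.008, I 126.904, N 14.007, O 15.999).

First, the molecular formula is C11H12FNO4 (counting implicit H from valence).
  C: 11 × 12.011 = 132.121
  F: 1 × 18.998 = 18.998
  H: 12 × 1.008 = 12.096
  N: 1 × 14.007 = 14.007
  O: 4 × 15.999 = 63.996
Sum: 11×12.011 + 1×18.998 + 12×1.008 + 1×14.007 + 4×15.999 = 241.218 → 241.22 g/mol.

241.22 g/mol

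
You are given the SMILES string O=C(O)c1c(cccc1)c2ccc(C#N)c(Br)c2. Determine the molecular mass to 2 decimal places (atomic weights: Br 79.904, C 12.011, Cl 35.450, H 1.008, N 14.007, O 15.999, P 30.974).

First, the molecular formula is C14H8BrNO2 (counting implicit H from valence).
  Br: 1 × 79.904 = 79.904
  C: 14 × 12.011 = 168.154
  H: 8 × 1.008 = 8.064
  N: 1 × 14.007 = 14.007
  O: 2 × 15.999 = 31.998
Sum: 1×79.904 + 14×12.011 + 8×1.008 + 1×14.007 + 2×15.999 = 302.127 → 302.13 g/mol.

302.13 g/mol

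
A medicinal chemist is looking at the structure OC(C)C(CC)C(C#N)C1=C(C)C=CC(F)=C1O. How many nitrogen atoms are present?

1

Scan the SMILES for N atoms (remember two-letter symbols like Cl and Br are single atoms).
Nitrogen count: 1.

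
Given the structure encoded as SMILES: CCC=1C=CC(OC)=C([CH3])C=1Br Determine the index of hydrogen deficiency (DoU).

Degree of unsaturation = (number of rings) + (number of π bonds).
Ring closures in the SMILES: 1.
π bonds: 3 double bonds (each 1 DoU) → 3 DoU from unsaturation.
Total DoU = 1 + 3 = 4.

4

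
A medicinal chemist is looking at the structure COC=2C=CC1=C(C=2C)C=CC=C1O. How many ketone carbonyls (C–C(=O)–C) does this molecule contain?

Scan the SMILES for the ketone motif — none present.
Groups that are present: 1 ether, 1 hydroxyl.

0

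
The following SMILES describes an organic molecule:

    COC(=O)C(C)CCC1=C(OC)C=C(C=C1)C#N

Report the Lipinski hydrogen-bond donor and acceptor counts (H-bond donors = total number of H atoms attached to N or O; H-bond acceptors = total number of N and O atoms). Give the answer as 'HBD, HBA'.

Donors: find every N or O and count the H atoms it carries.
  atom 2 (O): bond orders sum to 2 → 0 H
  atom 4 (O): bond orders sum to 2 → 0 H
  atom 11 (O): bond orders sum to 2 → 0 H
  atom 18 (N): bond orders sum to 3 → 0 H
Lipinski HBD = 0.
Acceptors: N atoms = 1, O atoms = 3 → HBA = 4.

0, 4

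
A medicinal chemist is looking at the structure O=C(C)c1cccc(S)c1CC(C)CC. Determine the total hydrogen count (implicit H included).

Walk through each heavy atom and fill implicit hydrogens from standard valence (C 4, N 3, O 2, S 2, halogen 1); for lowercase aromatic atoms, an aromatic c carries 1 H when it has two neighbours and 0 H with three, and aromatic n carries 0 H:
  atom 1: O, bond orders sum to 2 (valence 2) → 0 H
  atom 2: C, bond orders sum to 4 (valence 4) → 0 H
  atom 3: C, bond orders sum to 1 (valence 4) → 3 H
  atom 4: aromatic c, 3 neighbours → 0 H
  atom 5: aromatic c, 2 neighbours → 1 H
  atom 6: aromatic c, 2 neighbours → 1 H
  atom 7: aromatic c, 2 neighbours → 1 H
  atom 8: aromatic c, 3 neighbours → 0 H
  atom 9: S, bond orders sum to 1 (valence 2) → 1 H
  atom 10: aromatic c, 3 neighbours → 0 H
  atom 11: C, bond orders sum to 2 (valence 4) → 2 H
  atom 12: C, bond orders sum to 3 (valence 4) → 1 H
  atom 13: C, bond orders sum to 1 (valence 4) → 3 H
  atom 14: C, bond orders sum to 2 (valence 4) → 2 H
  atom 15: C, bond orders sum to 1 (valence 4) → 3 H
Total hydrogens: 18.

18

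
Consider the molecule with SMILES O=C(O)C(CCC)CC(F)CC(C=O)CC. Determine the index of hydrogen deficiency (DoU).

Degree of unsaturation = (number of rings) + (number of π bonds).
Ring closures in the SMILES: 0.
π bonds: 2 double bonds (each 1 DoU) → 2 DoU from unsaturation.
Total DoU = 0 + 2 = 2.

2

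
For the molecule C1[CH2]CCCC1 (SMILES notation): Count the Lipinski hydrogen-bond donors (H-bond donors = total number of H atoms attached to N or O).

0

Donors: find every N or O and count the H atoms it carries.
  (no N or O atoms present)
Lipinski HBD = 0.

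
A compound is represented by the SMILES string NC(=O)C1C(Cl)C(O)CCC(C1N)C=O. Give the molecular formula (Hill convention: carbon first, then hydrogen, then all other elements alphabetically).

Walk through each heavy atom and fill implicit hydrogens from standard valence (C 4, N 3, O 2, S 2, halogen 1):
  atom 1: N, bond orders sum to 1 (valence 3) → 2 H
  atom 2: C, bond orders sum to 4 (valence 4) → 0 H
  atom 3: O, bond orders sum to 2 (valence 2) → 0 H
  atom 4: C, bond orders sum to 3 (valence 4) → 1 H
  atom 5: C, bond orders sum to 3 (valence 4) → 1 H
  atom 6: Cl (halogen, monovalent) → 0 H
  atom 7: C, bond orders sum to 3 (valence 4) → 1 H
  atom 8: O, bond orders sum to 1 (valence 2) → 1 H
  atom 9: C, bond orders sum to 2 (valence 4) → 2 H
  atom 10: C, bond orders sum to 2 (valence 4) → 2 H
  atom 11: C, bond orders sum to 3 (valence 4) → 1 H
  atom 12: C, bond orders sum to 3 (valence 4) → 1 H
  atom 13: N, bond orders sum to 1 (valence 3) → 2 H
  atom 14: C, bond orders sum to 3 (valence 4) → 1 H
  atom 15: O, bond orders sum to 2 (valence 2) → 0 H
Totals → C:9, H:15, Cl:1, N:2, O:3.

C9H15ClN2O3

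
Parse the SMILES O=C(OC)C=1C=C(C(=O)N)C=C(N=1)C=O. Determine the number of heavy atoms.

Every atom symbol written in the SMILES (organic subset) is one heavy atom; implicit H are not written.
Heavy atoms by element → C:9, N:2, O:4.
Total: 15.

15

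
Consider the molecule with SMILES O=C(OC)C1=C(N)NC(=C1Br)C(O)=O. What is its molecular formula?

Walk through each heavy atom and fill implicit hydrogens from standard valence (C 4, N 3, O 2, S 2, halogen 1):
  atom 1: O, bond orders sum to 2 (valence 2) → 0 H
  atom 2: C, bond orders sum to 4 (valence 4) → 0 H
  atom 3: O, bond orders sum to 2 (valence 2) → 0 H
  atom 4: C, bond orders sum to 1 (valence 4) → 3 H
  atom 5: C, bond orders sum to 4 (valence 4) → 0 H
  atom 6: C, bond orders sum to 4 (valence 4) → 0 H
  atom 7: N, bond orders sum to 1 (valence 3) → 2 H
  atom 8: N, bond orders sum to 2 (valence 3) → 1 H
  atom 9: C, bond orders sum to 4 (valence 4) → 0 H
  atom 10: C, bond orders sum to 4 (valence 4) → 0 H
  atom 11: Br (halogen, monovalent) → 0 H
  atom 12: C, bond orders sum to 4 (valence 4) → 0 H
  atom 13: O, bond orders sum to 1 (valence 2) → 1 H
  atom 14: O, bond orders sum to 2 (valence 2) → 0 H
Totals → C:7, H:7, Br:1, N:2, O:4.

C7H7BrN2O4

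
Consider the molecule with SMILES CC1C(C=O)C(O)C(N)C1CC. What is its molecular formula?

C9H17NO2

Walk through each heavy atom and fill implicit hydrogens from standard valence (C 4, N 3, O 2, S 2, halogen 1):
  atom 1: C, bond orders sum to 1 (valence 4) → 3 H
  atom 2: C, bond orders sum to 3 (valence 4) → 1 H
  atom 3: C, bond orders sum to 3 (valence 4) → 1 H
  atom 4: C, bond orders sum to 3 (valence 4) → 1 H
  atom 5: O, bond orders sum to 2 (valence 2) → 0 H
  atom 6: C, bond orders sum to 3 (valence 4) → 1 H
  atom 7: O, bond orders sum to 1 (valence 2) → 1 H
  atom 8: C, bond orders sum to 3 (valence 4) → 1 H
  atom 9: N, bond orders sum to 1 (valence 3) → 2 H
  atom 10: C, bond orders sum to 3 (valence 4) → 1 H
  atom 11: C, bond orders sum to 2 (valence 4) → 2 H
  atom 12: C, bond orders sum to 1 (valence 4) → 3 H
Totals → C:9, H:17, N:1, O:2.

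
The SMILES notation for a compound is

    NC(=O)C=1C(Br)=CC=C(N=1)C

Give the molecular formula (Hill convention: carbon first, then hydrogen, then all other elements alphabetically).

C7H7BrN2O

Walk through each heavy atom and fill implicit hydrogens from standard valence (C 4, N 3, O 2, S 2, halogen 1):
  atom 1: N, bond orders sum to 1 (valence 3) → 2 H
  atom 2: C, bond orders sum to 4 (valence 4) → 0 H
  atom 3: O, bond orders sum to 2 (valence 2) → 0 H
  atom 4: C, bond orders sum to 4 (valence 4) → 0 H
  atom 5: C, bond orders sum to 4 (valence 4) → 0 H
  atom 6: Br (halogen, monovalent) → 0 H
  atom 7: C, bond orders sum to 3 (valence 4) → 1 H
  atom 8: C, bond orders sum to 3 (valence 4) → 1 H
  atom 9: C, bond orders sum to 4 (valence 4) → 0 H
  atom 10: N, bond orders sum to 3 (valence 3) → 0 H
  atom 11: C, bond orders sum to 1 (valence 4) → 3 H
Totals → C:7, H:7, Br:1, N:2, O:1.
In Hill order: C7H7BrN2O.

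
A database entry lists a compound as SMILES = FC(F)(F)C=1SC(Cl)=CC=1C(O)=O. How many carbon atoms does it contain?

6

Count every carbon token in the SMILES (each C, including those in ring-closure positions and inside branches).
Carbon count: 6.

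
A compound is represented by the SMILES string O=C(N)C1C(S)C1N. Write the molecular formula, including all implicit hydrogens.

Walk through each heavy atom and fill implicit hydrogens from standard valence (C 4, N 3, O 2, S 2, halogen 1):
  atom 1: O, bond orders sum to 2 (valence 2) → 0 H
  atom 2: C, bond orders sum to 4 (valence 4) → 0 H
  atom 3: N, bond orders sum to 1 (valence 3) → 2 H
  atom 4: C, bond orders sum to 3 (valence 4) → 1 H
  atom 5: C, bond orders sum to 3 (valence 4) → 1 H
  atom 6: S, bond orders sum to 1 (valence 2) → 1 H
  atom 7: C, bond orders sum to 3 (valence 4) → 1 H
  atom 8: N, bond orders sum to 1 (valence 3) → 2 H
Totals → C:4, H:8, N:2, O:1, S:1.

C4H8N2OS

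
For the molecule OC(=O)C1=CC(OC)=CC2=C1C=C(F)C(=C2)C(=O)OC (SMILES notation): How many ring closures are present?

In SMILES, each pair of matching ring-closure digits denotes one ring-closing bond; the number of such bonds equals the number of independent rings.
Ring-closure bonds here: 2.

2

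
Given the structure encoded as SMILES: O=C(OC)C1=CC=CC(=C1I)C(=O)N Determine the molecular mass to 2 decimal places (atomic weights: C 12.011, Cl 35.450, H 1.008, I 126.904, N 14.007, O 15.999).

305.07 g/mol

First, the molecular formula is C9H8INO3 (counting implicit H from valence).
  C: 9 × 12.011 = 108.099
  H: 8 × 1.008 = 8.064
  I: 1 × 126.904 = 126.904
  N: 1 × 14.007 = 14.007
  O: 3 × 15.999 = 47.997
Sum: 9×12.011 + 8×1.008 + 1×126.904 + 1×14.007 + 3×15.999 = 305.071 → 305.07 g/mol.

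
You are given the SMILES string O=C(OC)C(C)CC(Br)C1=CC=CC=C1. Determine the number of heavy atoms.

15

Every atom symbol written in the SMILES (organic subset) is one heavy atom; implicit H are not written.
Heavy atoms by element → Br:1, C:12, O:2.
Total: 15.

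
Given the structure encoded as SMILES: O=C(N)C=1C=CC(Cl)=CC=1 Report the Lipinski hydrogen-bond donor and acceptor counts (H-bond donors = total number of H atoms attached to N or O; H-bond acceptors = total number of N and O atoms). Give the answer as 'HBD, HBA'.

Donors: find every N or O and count the H atoms it carries.
  atom 1 (O): bond orders sum to 2 → 0 H
  atom 3 (N): bond orders sum to 1 → 2 H
Lipinski HBD = 2.
Acceptors: N atoms = 1, O atoms = 1 → HBA = 2.

2, 2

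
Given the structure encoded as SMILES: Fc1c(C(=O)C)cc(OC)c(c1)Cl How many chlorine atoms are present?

1

Scan the SMILES for Cl atoms (remember two-letter symbols like Cl and Br are single atoms).
Chlorine count: 1.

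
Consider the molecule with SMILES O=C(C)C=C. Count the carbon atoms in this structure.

Count every carbon token in the SMILES (each C, including those in ring-closure positions and inside branches).
Carbon count: 4.

4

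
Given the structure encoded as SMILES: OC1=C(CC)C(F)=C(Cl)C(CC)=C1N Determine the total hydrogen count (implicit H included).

Walk through each heavy atom and fill implicit hydrogens from standard valence (C 4, N 3, O 2, S 2, halogen 1):
  atom 1: O, bond orders sum to 1 (valence 2) → 1 H
  atom 2: C, bond orders sum to 4 (valence 4) → 0 H
  atom 3: C, bond orders sum to 4 (valence 4) → 0 H
  atom 4: C, bond orders sum to 2 (valence 4) → 2 H
  atom 5: C, bond orders sum to 1 (valence 4) → 3 H
  atom 6: C, bond orders sum to 4 (valence 4) → 0 H
  atom 7: F (halogen, monovalent) → 0 H
  atom 8: C, bond orders sum to 4 (valence 4) → 0 H
  atom 9: Cl (halogen, monovalent) → 0 H
  atom 10: C, bond orders sum to 4 (valence 4) → 0 H
  atom 11: C, bond orders sum to 2 (valence 4) → 2 H
  atom 12: C, bond orders sum to 1 (valence 4) → 3 H
  atom 13: C, bond orders sum to 4 (valence 4) → 0 H
  atom 14: N, bond orders sum to 1 (valence 3) → 2 H
Total hydrogens: 13.

13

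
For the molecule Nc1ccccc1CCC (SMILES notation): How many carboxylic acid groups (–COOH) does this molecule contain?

0

Scan the SMILES for the carboxylic acid motif — none present.
Groups that are present: 1 primary amine.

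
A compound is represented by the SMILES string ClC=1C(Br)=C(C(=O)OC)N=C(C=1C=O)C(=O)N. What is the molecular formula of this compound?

Walk through each heavy atom and fill implicit hydrogens from standard valence (C 4, N 3, O 2, S 2, halogen 1):
  atom 1: Cl (halogen, monovalent) → 0 H
  atom 2: C, bond orders sum to 4 (valence 4) → 0 H
  atom 3: C, bond orders sum to 4 (valence 4) → 0 H
  atom 4: Br (halogen, monovalent) → 0 H
  atom 5: C, bond orders sum to 4 (valence 4) → 0 H
  atom 6: C, bond orders sum to 4 (valence 4) → 0 H
  atom 7: O, bond orders sum to 2 (valence 2) → 0 H
  atom 8: O, bond orders sum to 2 (valence 2) → 0 H
  atom 9: C, bond orders sum to 1 (valence 4) → 3 H
  atom 10: N, bond orders sum to 3 (valence 3) → 0 H
  atom 11: C, bond orders sum to 4 (valence 4) → 0 H
  atom 12: C, bond orders sum to 4 (valence 4) → 0 H
  atom 13: C, bond orders sum to 3 (valence 4) → 1 H
  atom 14: O, bond orders sum to 2 (valence 2) → 0 H
  atom 15: C, bond orders sum to 4 (valence 4) → 0 H
  atom 16: O, bond orders sum to 2 (valence 2) → 0 H
  atom 17: N, bond orders sum to 1 (valence 3) → 2 H
Totals → C:9, H:6, Br:1, Cl:1, N:2, O:4.

C9H6BrClN2O4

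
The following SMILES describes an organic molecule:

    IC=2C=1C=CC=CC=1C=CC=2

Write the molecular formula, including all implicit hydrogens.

Walk through each heavy atom and fill implicit hydrogens from standard valence (C 4, N 3, O 2, S 2, halogen 1):
  atom 1: I (halogen, monovalent) → 0 H
  atom 2: C, bond orders sum to 4 (valence 4) → 0 H
  atom 3: C, bond orders sum to 4 (valence 4) → 0 H
  atom 4: C, bond orders sum to 3 (valence 4) → 1 H
  atom 5: C, bond orders sum to 3 (valence 4) → 1 H
  atom 6: C, bond orders sum to 3 (valence 4) → 1 H
  atom 7: C, bond orders sum to 3 (valence 4) → 1 H
  atom 8: C, bond orders sum to 4 (valence 4) → 0 H
  atom 9: C, bond orders sum to 3 (valence 4) → 1 H
  atom 10: C, bond orders sum to 3 (valence 4) → 1 H
  atom 11: C, bond orders sum to 3 (valence 4) → 1 H
Totals → C:10, H:7, I:1.

C10H7I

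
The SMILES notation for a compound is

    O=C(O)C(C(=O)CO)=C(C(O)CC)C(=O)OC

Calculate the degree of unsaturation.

4

Degree of unsaturation = (number of rings) + (number of π bonds).
Ring closures in the SMILES: 0.
π bonds: 4 double bonds (each 1 DoU) → 4 DoU from unsaturation.
Total DoU = 0 + 4 = 4.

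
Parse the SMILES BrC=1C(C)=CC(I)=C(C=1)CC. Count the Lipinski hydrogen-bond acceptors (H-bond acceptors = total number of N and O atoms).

0

N atoms: 0; O atoms: 0.
Lipinski HBA = 0 + 0 = 0.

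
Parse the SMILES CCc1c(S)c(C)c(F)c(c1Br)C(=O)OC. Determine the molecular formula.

Walk through each heavy atom and fill implicit hydrogens from standard valence (C 4, N 3, O 2, S 2, halogen 1); for lowercase aromatic atoms, an aromatic c carries 1 H when it has two neighbours and 0 H with three, and aromatic n carries 0 H:
  atom 1: C, bond orders sum to 1 (valence 4) → 3 H
  atom 2: C, bond orders sum to 2 (valence 4) → 2 H
  atom 3: aromatic c, 3 neighbours → 0 H
  atom 4: aromatic c, 3 neighbours → 0 H
  atom 5: S, bond orders sum to 1 (valence 2) → 1 H
  atom 6: aromatic c, 3 neighbours → 0 H
  atom 7: C, bond orders sum to 1 (valence 4) → 3 H
  atom 8: aromatic c, 3 neighbours → 0 H
  atom 9: F (halogen, monovalent) → 0 H
  atom 10: aromatic c, 3 neighbours → 0 H
  atom 11: aromatic c, 3 neighbours → 0 H
  atom 12: Br (halogen, monovalent) → 0 H
  atom 13: C, bond orders sum to 4 (valence 4) → 0 H
  atom 14: O, bond orders sum to 2 (valence 2) → 0 H
  atom 15: O, bond orders sum to 2 (valence 2) → 0 H
  atom 16: C, bond orders sum to 1 (valence 4) → 3 H
Totals → C:11, H:12, Br:1, F:1, O:2, S:1.

C11H12BrFO2S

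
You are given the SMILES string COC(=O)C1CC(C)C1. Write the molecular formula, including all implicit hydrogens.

Walk through each heavy atom and fill implicit hydrogens from standard valence (C 4, N 3, O 2, S 2, halogen 1):
  atom 1: C, bond orders sum to 1 (valence 4) → 3 H
  atom 2: O, bond orders sum to 2 (valence 2) → 0 H
  atom 3: C, bond orders sum to 4 (valence 4) → 0 H
  atom 4: O, bond orders sum to 2 (valence 2) → 0 H
  atom 5: C, bond orders sum to 3 (valence 4) → 1 H
  atom 6: C, bond orders sum to 2 (valence 4) → 2 H
  atom 7: C, bond orders sum to 3 (valence 4) → 1 H
  atom 8: C, bond orders sum to 1 (valence 4) → 3 H
  atom 9: C, bond orders sum to 2 (valence 4) → 2 H
Totals → C:7, H:12, O:2.
In Hill order: C7H12O2.

C7H12O2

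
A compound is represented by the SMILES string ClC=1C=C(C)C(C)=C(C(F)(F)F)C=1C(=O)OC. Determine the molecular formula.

C11H10ClF3O2

Walk through each heavy atom and fill implicit hydrogens from standard valence (C 4, N 3, O 2, S 2, halogen 1):
  atom 1: Cl (halogen, monovalent) → 0 H
  atom 2: C, bond orders sum to 4 (valence 4) → 0 H
  atom 3: C, bond orders sum to 3 (valence 4) → 1 H
  atom 4: C, bond orders sum to 4 (valence 4) → 0 H
  atom 5: C, bond orders sum to 1 (valence 4) → 3 H
  atom 6: C, bond orders sum to 4 (valence 4) → 0 H
  atom 7: C, bond orders sum to 1 (valence 4) → 3 H
  atom 8: C, bond orders sum to 4 (valence 4) → 0 H
  atom 9: C, bond orders sum to 4 (valence 4) → 0 H
  atom 10: F (halogen, monovalent) → 0 H
  atom 11: F (halogen, monovalent) → 0 H
  atom 12: F (halogen, monovalent) → 0 H
  atom 13: C, bond orders sum to 4 (valence 4) → 0 H
  atom 14: C, bond orders sum to 4 (valence 4) → 0 H
  atom 15: O, bond orders sum to 2 (valence 2) → 0 H
  atom 16: O, bond orders sum to 2 (valence 2) → 0 H
  atom 17: C, bond orders sum to 1 (valence 4) → 3 H
Totals → C:11, H:10, Cl:1, F:3, O:2.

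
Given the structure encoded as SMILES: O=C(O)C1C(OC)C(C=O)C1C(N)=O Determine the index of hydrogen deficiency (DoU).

4

Molecular formula: C8H11NO5.
DoU = (2C + 2 + N − H − X) / 2, where X is the halogen count and O/S are ignored.
    = (2·8 + 2 + 1 − 11 − 0) / 2 = 8 / 2 = 4.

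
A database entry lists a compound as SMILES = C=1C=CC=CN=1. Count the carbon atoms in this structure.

5

Count every carbon token in the SMILES (each C, including those in ring-closure positions and inside branches).
Carbon count: 5.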